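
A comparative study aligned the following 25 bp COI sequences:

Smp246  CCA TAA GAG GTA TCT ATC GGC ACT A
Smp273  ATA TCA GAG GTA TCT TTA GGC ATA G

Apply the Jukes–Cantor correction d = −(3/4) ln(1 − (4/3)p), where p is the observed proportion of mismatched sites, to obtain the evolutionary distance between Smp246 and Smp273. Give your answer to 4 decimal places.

The sequences differ at positions 1 (C/A), 2 (C/T), 5 (A/C), 16 (A/T), 18 (C/A), 23 (C/T), 24 (T/A), 25 (A/G).
p = 8/25 = 0.320000.
d = −0.75 · ln(1 − (4/3)·0.320000) = −0.75 · ln(0.573333) = −0.75 · (-0.556289) = 0.4172.

0.4172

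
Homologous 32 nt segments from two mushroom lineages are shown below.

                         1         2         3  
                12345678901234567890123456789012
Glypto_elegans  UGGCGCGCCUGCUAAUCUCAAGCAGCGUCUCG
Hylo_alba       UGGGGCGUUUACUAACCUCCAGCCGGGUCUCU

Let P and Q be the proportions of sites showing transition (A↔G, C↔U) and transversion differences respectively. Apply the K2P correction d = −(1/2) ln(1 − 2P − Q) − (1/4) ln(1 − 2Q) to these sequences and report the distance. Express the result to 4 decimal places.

0.3543

Differing sites — 4:C/G (Tv); 8:C/U (Ti); 9:C/U (Ti); 11:G/A (Ti); 16:U/C (Ti); 20:A/C (Tv); 24:A/C (Tv); 26:C/G (Tv); 32:G/U (Tv).
Of the 9 differences, 4 transitions and 5 transversions over 32 sites: P = 4/32 = 0.125000, Q = 5/32 = 0.156250.
d = −0.5·ln(0.593750) − 0.25·ln(0.687500) = −0.5·(-0.521297) − 0.25·(-0.374693) = 0.3543.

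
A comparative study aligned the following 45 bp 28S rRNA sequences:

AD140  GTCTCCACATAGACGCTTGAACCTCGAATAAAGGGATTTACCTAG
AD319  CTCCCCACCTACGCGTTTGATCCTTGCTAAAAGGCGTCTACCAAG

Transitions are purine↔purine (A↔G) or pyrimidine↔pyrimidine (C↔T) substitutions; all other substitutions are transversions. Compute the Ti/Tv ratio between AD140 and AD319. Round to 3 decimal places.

Differing sites — 1:G/C (Tv); 4:T/C (Ti); 9:A/C (Tv); 12:G/C (Tv); 13:A/G (Ti); 16:C/T (Ti); 21:A/T (Tv); 25:C/T (Ti); 27:A/C (Tv); 28:A/T (Tv); 29:T/A (Tv); 35:G/C (Tv); 36:A/G (Ti); 38:T/C (Ti); 43:T/A (Tv).
Of the 15 differences, 6 transitions and 9 transversions, so Ti/Tv = 6/9 = 0.667.

0.667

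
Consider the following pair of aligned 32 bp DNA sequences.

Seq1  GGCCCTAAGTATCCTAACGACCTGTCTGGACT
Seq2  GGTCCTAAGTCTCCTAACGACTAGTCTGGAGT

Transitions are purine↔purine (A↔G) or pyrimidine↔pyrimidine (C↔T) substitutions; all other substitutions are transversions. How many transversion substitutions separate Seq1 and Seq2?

3

Differing sites — 3:C/T (Ti); 11:A/C (Tv); 22:C/T (Ti); 23:T/A (Tv); 31:C/G (Tv).
Of the 5 differences, 2 transitions and 3 transversions, so the answer is 3.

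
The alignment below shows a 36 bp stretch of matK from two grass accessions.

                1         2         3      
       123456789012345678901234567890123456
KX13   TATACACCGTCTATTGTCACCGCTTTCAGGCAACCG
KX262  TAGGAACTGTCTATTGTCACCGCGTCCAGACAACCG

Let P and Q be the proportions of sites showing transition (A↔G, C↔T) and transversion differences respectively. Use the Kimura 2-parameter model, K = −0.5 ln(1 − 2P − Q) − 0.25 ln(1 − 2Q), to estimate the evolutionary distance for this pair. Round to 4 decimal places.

0.2279

Mismatches occur at site 3 (T↔G, transversion), site 4 (A↔G, transition), site 5 (C↔A, transversion), site 8 (C↔T, transition), site 24 (T↔G, transversion), site 26 (T↔C, transition), site 30 (G↔A, transition).
Of the 7 differences, 4 transitions and 3 transversions over 36 sites: P = 4/36 = 0.111111, Q = 3/36 = 0.083333.
d = −0.5·ln(0.694445) − 0.25·ln(0.833334) = −0.5·(-0.364642) − 0.25·(-0.182321) = 0.2279.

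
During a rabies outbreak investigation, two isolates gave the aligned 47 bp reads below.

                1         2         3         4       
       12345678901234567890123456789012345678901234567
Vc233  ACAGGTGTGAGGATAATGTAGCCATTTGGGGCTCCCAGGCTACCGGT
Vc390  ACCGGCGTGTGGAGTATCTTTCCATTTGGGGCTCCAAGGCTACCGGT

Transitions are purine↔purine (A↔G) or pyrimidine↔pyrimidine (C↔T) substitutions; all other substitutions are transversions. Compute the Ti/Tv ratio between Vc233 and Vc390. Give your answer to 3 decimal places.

Mismatches occur at site 3 (A/C, transversion), site 6 (T/C, transition), site 10 (A/T, transversion), site 14 (T/G, transversion), site 15 (A/T, transversion), site 18 (G/C, transversion), site 20 (A/T, transversion), site 21 (G/T, transversion), site 36 (C/A, transversion).
Of the 9 differences, 1 transition and 8 transversions, so Ti/Tv = 1/8 = 0.125.

0.125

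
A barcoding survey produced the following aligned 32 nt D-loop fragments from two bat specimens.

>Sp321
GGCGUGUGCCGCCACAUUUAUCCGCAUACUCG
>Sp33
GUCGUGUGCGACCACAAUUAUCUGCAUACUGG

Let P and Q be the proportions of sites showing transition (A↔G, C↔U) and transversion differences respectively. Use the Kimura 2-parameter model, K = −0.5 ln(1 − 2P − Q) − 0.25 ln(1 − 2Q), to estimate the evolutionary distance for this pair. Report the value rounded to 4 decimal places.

Differing sites — 2:G/U (Tv); 10:C/G (Tv); 11:G/A (Ti); 17:U/A (Tv); 23:C/U (Ti); 31:C/G (Tv).
Of the 6 differences, 2 transitions and 4 transversions over 32 sites: P = 2/32 = 0.062500, Q = 4/32 = 0.125000.
d = −0.5·ln(0.750000) − 0.25·ln(0.750000) = −0.5·(-0.287682) − 0.25·(-0.287682) = 0.2158.

0.2158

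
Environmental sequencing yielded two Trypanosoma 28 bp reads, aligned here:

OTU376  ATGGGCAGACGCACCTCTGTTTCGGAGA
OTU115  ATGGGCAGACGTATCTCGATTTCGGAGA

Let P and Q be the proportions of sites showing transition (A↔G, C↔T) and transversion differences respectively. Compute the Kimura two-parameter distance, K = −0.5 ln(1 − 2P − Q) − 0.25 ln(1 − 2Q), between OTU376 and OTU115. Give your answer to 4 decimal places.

Differing sites — 12:C/T (Ti); 14:C/T (Ti); 18:T/G (Tv); 19:G/A (Ti).
Of the 4 differences, 3 transitions and 1 transversion over 28 sites: P = 3/28 = 0.107143, Q = 1/28 = 0.035714.
d = −0.5·ln(0.750000) − 0.25·ln(0.928572) = −0.5·(-0.287682) − 0.25·(-0.074107) = 0.1624.

0.1624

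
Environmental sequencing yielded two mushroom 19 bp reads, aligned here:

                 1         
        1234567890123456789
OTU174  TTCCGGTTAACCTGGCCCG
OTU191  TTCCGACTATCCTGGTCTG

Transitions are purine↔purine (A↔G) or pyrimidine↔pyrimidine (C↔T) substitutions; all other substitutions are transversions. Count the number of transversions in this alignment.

Mismatches occur at site 6 (G↔A, transition), site 7 (T↔C, transition), site 10 (A↔T, transversion), site 16 (C↔T, transition), site 18 (C↔T, transition).
Of the 5 differences, 4 transitions and 1 transversion, so the answer is 1.

1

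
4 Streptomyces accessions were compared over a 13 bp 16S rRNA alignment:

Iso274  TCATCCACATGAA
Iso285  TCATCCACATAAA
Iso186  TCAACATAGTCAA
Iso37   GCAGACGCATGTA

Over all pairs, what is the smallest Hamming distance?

Pairwise Hamming distances:
  Iso274 vs Iso285: 1
  Iso274 vs Iso186: 6
  Iso274 vs Iso37: 5
  Iso285 vs Iso186: 6
  Iso285 vs Iso37: 6
  Iso186 vs Iso37: 9
The smallest is 1, between Iso274 and Iso285.

1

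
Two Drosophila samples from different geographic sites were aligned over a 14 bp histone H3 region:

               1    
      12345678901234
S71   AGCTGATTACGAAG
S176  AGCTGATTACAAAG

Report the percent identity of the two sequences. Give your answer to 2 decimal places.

A single mismatch occurs at site 11 (G→A).
13 of the 14 sites match, so the percent identity is 13/14 × 100 = 92.86%.

92.86%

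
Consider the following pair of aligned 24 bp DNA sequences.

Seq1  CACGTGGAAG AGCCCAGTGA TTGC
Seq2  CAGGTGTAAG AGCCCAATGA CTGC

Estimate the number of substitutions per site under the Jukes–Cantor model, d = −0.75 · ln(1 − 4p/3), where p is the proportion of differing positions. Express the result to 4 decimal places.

The sequences differ at positions 3 (C/G), 7 (G/T), 17 (G/A), 21 (T/C).
p = 4/24 = 0.166667.
d = −0.75 · ln(1 − (4/3)·0.166667) = −0.75 · ln(0.777777) = −0.75 · (-0.251315) = 0.1885.

0.1885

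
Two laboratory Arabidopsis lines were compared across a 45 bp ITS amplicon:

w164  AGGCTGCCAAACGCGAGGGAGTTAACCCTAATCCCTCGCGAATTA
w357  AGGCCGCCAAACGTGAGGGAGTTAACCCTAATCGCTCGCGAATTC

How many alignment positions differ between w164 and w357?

4

Differing sites — 5:T/C; 14:C/T; 34:C/G; 45:A/C.
That gives 4 mismatches out of 45 aligned sites, so the Hamming distance is 4.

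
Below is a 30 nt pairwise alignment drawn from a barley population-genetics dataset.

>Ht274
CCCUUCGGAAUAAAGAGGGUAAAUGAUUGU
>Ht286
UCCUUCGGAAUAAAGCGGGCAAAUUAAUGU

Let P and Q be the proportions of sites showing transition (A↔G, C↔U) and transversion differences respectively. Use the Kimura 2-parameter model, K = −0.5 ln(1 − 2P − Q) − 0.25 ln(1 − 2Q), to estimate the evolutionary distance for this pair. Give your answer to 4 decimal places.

The sequences differ at positions 1 (C/U, transition), 16 (A/C, transversion), 20 (U/C, transition), 25 (G/U, transversion), 27 (U/A, transversion).
Of the 5 differences, 2 transitions and 3 transversions over 30 sites: P = 2/30 = 0.066667, Q = 3/30 = 0.100000.
d = −0.5·ln(0.766666) − 0.25·ln(0.800000) = −0.5·(-0.265704) − 0.25·(-0.223144) = 0.1886.

0.1886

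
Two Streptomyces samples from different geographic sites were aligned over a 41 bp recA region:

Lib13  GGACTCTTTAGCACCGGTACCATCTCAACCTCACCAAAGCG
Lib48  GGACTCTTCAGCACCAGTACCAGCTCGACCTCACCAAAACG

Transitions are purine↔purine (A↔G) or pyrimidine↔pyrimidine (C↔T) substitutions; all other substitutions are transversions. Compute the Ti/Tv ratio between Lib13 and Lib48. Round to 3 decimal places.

4.000

Differing sites — 9:T/C (Ti); 16:G/A (Ti); 23:T/G (Tv); 27:A/G (Ti); 39:G/A (Ti).
Of the 5 differences, 4 transitions and 1 transversion, so Ti/Tv = 4/1 = 4.000.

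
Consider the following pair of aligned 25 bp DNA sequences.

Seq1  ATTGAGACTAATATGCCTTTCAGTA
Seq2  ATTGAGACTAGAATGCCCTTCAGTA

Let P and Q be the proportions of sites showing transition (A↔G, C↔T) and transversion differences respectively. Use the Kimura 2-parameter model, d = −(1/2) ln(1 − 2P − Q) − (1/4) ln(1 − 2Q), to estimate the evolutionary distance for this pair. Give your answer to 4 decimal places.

0.1324

Differing sites — 11:A/G (Ti); 12:T/A (Tv); 18:T/C (Ti).
Of the 3 differences, 2 transitions and 1 transversion over 25 sites: P = 2/25 = 0.080000, Q = 1/25 = 0.040000.
d = −0.5·ln(0.800000) − 0.25·ln(0.920000) = −0.5·(-0.223144) − 0.25·(-0.083382) = 0.1324.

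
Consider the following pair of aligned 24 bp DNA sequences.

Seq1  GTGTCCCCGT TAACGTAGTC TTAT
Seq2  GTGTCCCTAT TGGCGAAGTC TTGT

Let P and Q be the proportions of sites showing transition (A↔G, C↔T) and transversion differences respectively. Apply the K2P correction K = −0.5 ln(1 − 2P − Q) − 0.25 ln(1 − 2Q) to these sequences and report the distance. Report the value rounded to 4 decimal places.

0.3283

Mismatches occur at site 8 (C/T, transition), site 9 (G/A, transition), site 12 (A/G, transition), site 13 (A/G, transition), site 16 (T/A, transversion), site 23 (A/G, transition).
Of the 6 differences, 5 transitions and 1 transversion over 24 sites: P = 5/24 = 0.208333, Q = 1/24 = 0.041667.
d = −0.5·ln(0.541667) − 0.25·ln(0.916666) = −0.5·(-0.613104) − 0.25·(-0.087012) = 0.3283.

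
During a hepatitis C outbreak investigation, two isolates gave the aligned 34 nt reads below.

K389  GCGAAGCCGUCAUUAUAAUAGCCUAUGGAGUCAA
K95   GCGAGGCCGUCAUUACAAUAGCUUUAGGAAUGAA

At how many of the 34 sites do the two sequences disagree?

7

Mismatches occur at site 5 (A/G), site 16 (U/C), site 23 (C/U), site 25 (A/U), site 26 (U/A), site 30 (G/A), site 32 (C/G).
That gives 7 mismatches out of 34 aligned sites, so the Hamming distance is 7.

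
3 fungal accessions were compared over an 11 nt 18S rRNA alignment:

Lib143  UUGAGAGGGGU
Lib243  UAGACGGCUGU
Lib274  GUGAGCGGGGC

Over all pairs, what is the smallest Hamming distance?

3

Pairwise Hamming distances:
  Lib143 vs Lib243: 5
  Lib143 vs Lib274: 3
  Lib243 vs Lib274: 7
The smallest is 3, between Lib143 and Lib274.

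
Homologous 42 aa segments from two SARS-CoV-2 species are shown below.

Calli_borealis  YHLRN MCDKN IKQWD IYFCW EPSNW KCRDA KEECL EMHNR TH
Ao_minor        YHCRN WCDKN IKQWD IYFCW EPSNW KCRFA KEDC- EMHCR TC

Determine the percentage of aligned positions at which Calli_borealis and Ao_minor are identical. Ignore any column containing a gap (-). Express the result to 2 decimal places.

85.37%

Excluding the 1 gap column leaves 41 comparable sites.
Differing sites — 3:L/C; 6:M/W; 29:D/F; 33:E/D; 39:N/C; 42:H/C.
35 of the 41 comparable sites match, so the percent identity is 35/41 × 100 = 85.37%.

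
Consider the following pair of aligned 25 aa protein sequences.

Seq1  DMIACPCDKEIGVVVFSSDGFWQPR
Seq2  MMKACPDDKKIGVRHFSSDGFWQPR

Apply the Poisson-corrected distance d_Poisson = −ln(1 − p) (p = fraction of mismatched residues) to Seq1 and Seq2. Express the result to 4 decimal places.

Differing sites — 1:D/M; 3:I/K; 7:C/D; 10:E/K; 14:V/R; 15:V/H.
p = 6/25 = 0.240000.
d = −ln(1 − 0.240000) = −ln(0.760000) = 0.2744.

0.2744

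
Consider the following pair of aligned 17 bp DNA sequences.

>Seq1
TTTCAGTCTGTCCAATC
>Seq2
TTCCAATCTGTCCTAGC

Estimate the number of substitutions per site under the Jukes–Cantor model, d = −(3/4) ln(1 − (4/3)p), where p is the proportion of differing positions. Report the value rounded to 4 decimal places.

0.2824

Mismatches occur at site 3 (T/C), site 6 (G/A), site 14 (A/T), site 16 (T/G).
p = 4/17 = 0.235294.
d = −0.75 · ln(1 − (4/3)·0.235294) = −0.75 · ln(0.686275) = −0.75 · (-0.376477) = 0.2824.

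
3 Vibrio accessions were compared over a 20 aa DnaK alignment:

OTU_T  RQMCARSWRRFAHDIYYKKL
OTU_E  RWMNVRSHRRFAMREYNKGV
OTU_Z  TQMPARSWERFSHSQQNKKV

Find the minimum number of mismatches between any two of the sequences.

Pairwise Hamming distances:
  OTU_T vs OTU_E: 10
  OTU_T vs OTU_Z: 9
  OTU_E vs OTU_Z: 12
The smallest is 9, between OTU_T and OTU_Z.

9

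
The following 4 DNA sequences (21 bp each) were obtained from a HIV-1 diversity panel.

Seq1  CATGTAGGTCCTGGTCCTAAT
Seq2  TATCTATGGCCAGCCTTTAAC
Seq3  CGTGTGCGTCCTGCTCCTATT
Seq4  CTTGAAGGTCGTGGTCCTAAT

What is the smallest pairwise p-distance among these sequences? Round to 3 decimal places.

Pairwise Hamming distances:
  Seq1 vs Seq2: 10
  Seq1 vs Seq3: 5
  Seq1 vs Seq4: 3
  Seq2 vs Seq3: 12
  Seq2 vs Seq4: 13
  Seq3 vs Seq4: 7
The smallest is 3 mismatches, between Seq1 and Seq4; p = 3/21 = 0.143.

0.143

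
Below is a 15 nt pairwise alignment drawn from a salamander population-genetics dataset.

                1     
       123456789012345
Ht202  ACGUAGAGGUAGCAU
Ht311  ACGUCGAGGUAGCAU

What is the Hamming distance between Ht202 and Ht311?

Differing sites — 5:A/C.
That gives 1 mismatch out of 15 aligned sites, so the Hamming distance is 1.

1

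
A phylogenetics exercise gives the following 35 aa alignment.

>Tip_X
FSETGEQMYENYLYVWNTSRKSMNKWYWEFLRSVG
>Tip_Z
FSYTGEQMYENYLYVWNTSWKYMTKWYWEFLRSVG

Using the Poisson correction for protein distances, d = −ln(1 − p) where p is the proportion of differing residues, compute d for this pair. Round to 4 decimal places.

Differing sites — 3:E/Y; 20:R/W; 22:S/Y; 24:N/T.
p = 4/35 = 0.114286.
d = −ln(1 − 0.114286) = −ln(0.885714) = 0.1214.

0.1214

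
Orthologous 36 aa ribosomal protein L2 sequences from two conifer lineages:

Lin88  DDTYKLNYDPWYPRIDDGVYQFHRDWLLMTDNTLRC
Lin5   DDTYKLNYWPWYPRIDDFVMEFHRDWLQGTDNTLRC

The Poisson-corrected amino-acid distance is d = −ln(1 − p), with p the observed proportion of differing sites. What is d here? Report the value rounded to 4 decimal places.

0.1823

The sequences differ at positions 9 (D/W), 18 (G/F), 20 (Y/M), 21 (Q/E), 28 (L/Q), 29 (M/G).
p = 6/36 = 0.166667.
d = −ln(1 − 0.166667) = −ln(0.833333) = 0.1823.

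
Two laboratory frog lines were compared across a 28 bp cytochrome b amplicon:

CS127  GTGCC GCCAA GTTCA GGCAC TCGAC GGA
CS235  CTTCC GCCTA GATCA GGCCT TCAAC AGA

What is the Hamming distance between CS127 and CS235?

The sequences differ at positions 1 (G/C), 3 (G/T), 9 (A/T), 12 (T/A), 19 (A/C), 20 (C/T), 23 (G/A), 26 (G/A).
That gives 8 mismatches out of 28 aligned sites, so the Hamming distance is 8.

8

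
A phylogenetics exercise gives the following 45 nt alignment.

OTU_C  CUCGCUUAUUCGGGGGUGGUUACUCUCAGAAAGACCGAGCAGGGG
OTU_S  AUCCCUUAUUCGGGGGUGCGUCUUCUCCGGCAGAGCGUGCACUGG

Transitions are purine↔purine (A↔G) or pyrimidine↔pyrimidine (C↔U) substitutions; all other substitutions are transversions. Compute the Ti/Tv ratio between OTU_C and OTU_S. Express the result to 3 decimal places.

Differing sites — 1:C/A (Tv); 4:G/C (Tv); 19:G/C (Tv); 20:U/G (Tv); 22:A/C (Tv); 23:C/U (Ti); 28:A/C (Tv); 30:A/G (Ti); 31:A/C (Tv); 35:C/G (Tv); 38:A/U (Tv); 42:G/C (Tv); 43:G/U (Tv).
Of the 13 differences, 2 transitions and 11 transversions, so Ti/Tv = 2/11 = 0.182.

0.182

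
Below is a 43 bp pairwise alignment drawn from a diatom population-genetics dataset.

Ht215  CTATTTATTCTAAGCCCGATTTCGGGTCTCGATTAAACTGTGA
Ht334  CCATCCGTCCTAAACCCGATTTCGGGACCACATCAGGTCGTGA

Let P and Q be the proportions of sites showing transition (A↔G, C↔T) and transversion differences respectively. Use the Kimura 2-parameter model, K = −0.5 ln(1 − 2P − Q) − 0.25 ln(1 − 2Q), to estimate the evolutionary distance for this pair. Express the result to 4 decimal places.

The sequences differ at positions 2 (T/C, transition), 5 (T/C, transition), 6 (T/C, transition), 7 (A/G, transition), 9 (T/C, transition), 14 (G/A, transition), 27 (T/A, transversion), 29 (T/C, transition), 30 (C/A, transversion), 31 (G/C, transversion), 34 (T/C, transition), 36 (A/G, transition), 37 (A/G, transition), 38 (C/T, transition), 39 (T/C, transition).
Of the 15 differences, 12 transitions and 3 transversions over 43 sites: P = 12/43 = 0.279070, Q = 3/43 = 0.069767.
d = −0.5·ln(0.372093) − 0.25·ln(0.860466) = −0.5·(-0.988611) − 0.25·(-0.150281) = 0.5319.

0.5319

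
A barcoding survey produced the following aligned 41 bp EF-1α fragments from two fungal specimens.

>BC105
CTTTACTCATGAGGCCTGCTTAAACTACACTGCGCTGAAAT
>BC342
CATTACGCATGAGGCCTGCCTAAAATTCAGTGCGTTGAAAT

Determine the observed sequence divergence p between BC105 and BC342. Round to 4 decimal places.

0.1707

The sequences differ at positions 2 (T/A), 7 (T/G), 20 (T/C), 25 (C/A), 27 (A/T), 30 (C/G), 35 (C/T).
There are 7 differences over 41 sites, so p = 7/41 = 0.1707.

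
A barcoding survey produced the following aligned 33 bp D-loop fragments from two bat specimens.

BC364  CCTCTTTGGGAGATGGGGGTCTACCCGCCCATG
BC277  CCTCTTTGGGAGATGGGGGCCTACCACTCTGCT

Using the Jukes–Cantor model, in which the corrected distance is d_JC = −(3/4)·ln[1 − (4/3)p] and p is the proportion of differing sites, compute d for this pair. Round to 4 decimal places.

0.2928

The sequences differ at positions 20 (T/C), 26 (C/A), 27 (G/C), 28 (C/T), 30 (C/T), 31 (A/G), 32 (T/C), 33 (G/T).
p = 8/33 = 0.242424.
d = −0.75 · ln(1 − (4/3)·0.242424) = −0.75 · ln(0.676768) = −0.75 · (-0.390427) = 0.2928.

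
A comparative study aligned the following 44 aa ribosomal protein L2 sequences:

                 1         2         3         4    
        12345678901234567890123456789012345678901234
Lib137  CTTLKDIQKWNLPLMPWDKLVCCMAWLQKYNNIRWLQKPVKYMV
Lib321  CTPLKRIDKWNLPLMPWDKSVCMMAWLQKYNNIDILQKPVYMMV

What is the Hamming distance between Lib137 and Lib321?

9

Differing sites — 3:T/P; 6:D/R; 8:Q/D; 20:L/S; 23:C/M; 34:R/D; 35:W/I; 41:K/Y; 42:Y/M.
That gives 9 mismatches out of 44 aligned sites, so the Hamming distance is 9.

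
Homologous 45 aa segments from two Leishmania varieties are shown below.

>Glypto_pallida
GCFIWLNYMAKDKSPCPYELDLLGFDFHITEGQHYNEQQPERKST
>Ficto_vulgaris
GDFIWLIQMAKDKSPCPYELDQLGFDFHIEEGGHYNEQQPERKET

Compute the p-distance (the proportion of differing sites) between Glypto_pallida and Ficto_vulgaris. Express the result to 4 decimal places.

0.1556

Differing sites — 2:C/D; 7:N/I; 8:Y/Q; 22:L/Q; 30:T/E; 33:Q/G; 44:S/E.
There are 7 differences over 45 sites, so p = 7/45 = 0.1556.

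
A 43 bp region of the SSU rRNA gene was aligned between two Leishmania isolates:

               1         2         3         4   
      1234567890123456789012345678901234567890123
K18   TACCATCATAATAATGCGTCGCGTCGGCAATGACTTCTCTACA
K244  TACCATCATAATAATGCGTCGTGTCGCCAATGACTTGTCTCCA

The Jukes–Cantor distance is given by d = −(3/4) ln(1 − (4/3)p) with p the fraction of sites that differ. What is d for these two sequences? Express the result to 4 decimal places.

0.0993

Differing sites — 22:C/T; 27:G/C; 37:C/G; 41:A/C.
p = 4/43 = 0.093023.
d = −0.75 · ln(1 − (4/3)·0.093023) = −0.75 · ln(0.875969) = −0.75 · (-0.132425) = 0.0993.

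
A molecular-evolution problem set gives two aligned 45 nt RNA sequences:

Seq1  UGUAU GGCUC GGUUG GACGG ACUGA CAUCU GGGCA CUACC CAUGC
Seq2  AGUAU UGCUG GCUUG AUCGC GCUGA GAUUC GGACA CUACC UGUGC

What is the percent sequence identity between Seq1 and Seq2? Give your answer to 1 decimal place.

68.9%

Differing sites — 1:U/A; 6:G/U; 10:C/G; 12:G/C; 16:G/A; 17:A/U; 20:G/C; 21:A/G; 26:C/G; 29:C/U; 30:U/C; 33:G/A; 41:C/U; 42:A/G.
31 of the 45 sites match, so the percent identity is 31/45 × 100 = 68.9%.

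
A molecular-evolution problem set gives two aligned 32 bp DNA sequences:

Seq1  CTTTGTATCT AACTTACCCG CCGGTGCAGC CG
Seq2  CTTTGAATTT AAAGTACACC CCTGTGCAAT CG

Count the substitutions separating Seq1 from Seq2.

9

The sequences differ at positions 6 (T/A), 9 (C/T), 13 (C/A), 14 (T/G), 18 (C/A), 20 (G/C), 23 (G/T), 29 (G/A), 30 (C/T).
That gives 9 mismatches out of 32 aligned sites, so the Hamming distance is 9.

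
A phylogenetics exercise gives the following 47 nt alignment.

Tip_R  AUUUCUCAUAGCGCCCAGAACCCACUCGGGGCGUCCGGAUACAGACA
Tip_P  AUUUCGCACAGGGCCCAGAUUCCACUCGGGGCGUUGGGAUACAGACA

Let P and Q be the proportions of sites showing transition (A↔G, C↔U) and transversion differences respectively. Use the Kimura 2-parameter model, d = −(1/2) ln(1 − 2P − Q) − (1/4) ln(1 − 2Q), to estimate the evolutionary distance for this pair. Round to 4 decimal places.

0.1663

Differing sites — 6:U/G (Tv); 9:U/C (Ti); 12:C/G (Tv); 20:A/U (Tv); 21:C/U (Ti); 35:C/U (Ti); 36:C/G (Tv).
Of the 7 differences, 3 transitions and 4 transversions over 47 sites: P = 3/47 = 0.063830, Q = 4/47 = 0.085106.
d = −0.5·ln(0.787234) − 0.25·ln(0.829788) = −0.5·(-0.239230) − 0.25·(-0.186585) = 0.1663.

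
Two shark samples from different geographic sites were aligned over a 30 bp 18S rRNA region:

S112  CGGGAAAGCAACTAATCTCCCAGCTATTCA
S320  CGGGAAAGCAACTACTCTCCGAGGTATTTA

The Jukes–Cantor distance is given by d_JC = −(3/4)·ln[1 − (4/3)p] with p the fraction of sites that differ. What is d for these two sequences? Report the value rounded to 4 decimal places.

The sequences differ at positions 15 (A/C), 21 (C/G), 24 (C/G), 29 (C/T).
p = 4/30 = 0.133333.
d = −0.75 · ln(1 − (4/3)·0.133333) = −0.75 · ln(0.822223) = −0.75 · (-0.195744) = 0.1468.

0.1468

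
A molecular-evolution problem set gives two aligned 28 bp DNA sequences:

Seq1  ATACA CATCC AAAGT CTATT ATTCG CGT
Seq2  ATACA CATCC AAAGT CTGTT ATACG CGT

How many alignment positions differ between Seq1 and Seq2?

2

Differing sites — 18:A/G; 23:T/A.
That gives 2 mismatches out of 28 aligned sites, so the Hamming distance is 2.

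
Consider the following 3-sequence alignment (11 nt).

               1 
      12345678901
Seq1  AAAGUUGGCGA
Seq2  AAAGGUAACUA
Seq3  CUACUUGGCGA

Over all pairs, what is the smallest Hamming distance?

Pairwise Hamming distances:
  Seq1 vs Seq2: 4
  Seq1 vs Seq3: 3
  Seq2 vs Seq3: 7
The smallest is 3, between Seq1 and Seq3.

3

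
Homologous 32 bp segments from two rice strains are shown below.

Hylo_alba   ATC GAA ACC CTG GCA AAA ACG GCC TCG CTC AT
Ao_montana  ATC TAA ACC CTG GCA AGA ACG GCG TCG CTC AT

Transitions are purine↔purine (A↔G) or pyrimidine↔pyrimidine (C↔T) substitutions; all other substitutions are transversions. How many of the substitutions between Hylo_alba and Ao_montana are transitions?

The sequences differ at positions 4 (G/T, transversion), 17 (A/G, transition), 24 (C/G, transversion).
Of the 3 differences, 1 transition and 2 transversions, so the answer is 1.

1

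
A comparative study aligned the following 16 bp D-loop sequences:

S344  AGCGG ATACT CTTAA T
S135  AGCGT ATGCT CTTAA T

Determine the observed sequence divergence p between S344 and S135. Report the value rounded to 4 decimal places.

Differing sites — 5:G/T; 8:A/G.
There are 2 differences over 16 sites, so p = 2/16 = 0.1250.

0.1250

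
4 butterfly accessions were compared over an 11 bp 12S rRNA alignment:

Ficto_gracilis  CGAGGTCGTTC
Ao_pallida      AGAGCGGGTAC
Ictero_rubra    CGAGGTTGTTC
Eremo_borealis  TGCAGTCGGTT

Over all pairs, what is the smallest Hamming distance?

Pairwise Hamming distances:
  Ficto_gracilis vs Ao_pallida: 5
  Ficto_gracilis vs Ictero_rubra: 1
  Ficto_gracilis vs Eremo_borealis: 5
  Ao_pallida vs Ictero_rubra: 5
  Ao_pallida vs Eremo_borealis: 9
  Ictero_rubra vs Eremo_borealis: 6
The smallest is 1, between Ficto_gracilis and Ictero_rubra.

1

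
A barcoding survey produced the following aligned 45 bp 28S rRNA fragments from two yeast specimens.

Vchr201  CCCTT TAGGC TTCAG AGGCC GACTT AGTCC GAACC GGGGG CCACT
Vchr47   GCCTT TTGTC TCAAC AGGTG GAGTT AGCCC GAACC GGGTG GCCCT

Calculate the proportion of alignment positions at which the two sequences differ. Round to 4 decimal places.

0.2889

The sequences differ at positions 1 (C/G), 7 (A/T), 9 (G/T), 12 (T/C), 13 (C/A), 15 (G/C), 19 (C/T), 20 (C/G), 23 (C/G), 28 (T/C), 39 (G/T), 41 (C/G), 43 (A/C).
There are 13 differences over 45 sites, so p = 13/45 = 0.2889.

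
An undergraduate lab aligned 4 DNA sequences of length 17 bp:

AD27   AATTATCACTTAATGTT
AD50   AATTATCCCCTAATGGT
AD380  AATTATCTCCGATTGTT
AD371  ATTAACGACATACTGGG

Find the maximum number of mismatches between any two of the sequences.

10

Pairwise Hamming distances:
  AD27 vs AD50: 3
  AD27 vs AD380: 4
  AD27 vs AD371: 8
  AD50 vs AD380: 4
  AD50 vs AD371: 8
  AD380 vs AD371: 10
The largest is 10, between AD380 and AD371.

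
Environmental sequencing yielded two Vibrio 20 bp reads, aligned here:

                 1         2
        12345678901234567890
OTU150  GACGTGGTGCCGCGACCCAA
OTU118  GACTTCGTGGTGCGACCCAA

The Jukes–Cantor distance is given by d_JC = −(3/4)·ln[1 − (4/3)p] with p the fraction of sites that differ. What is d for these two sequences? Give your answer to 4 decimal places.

The sequences differ at positions 4 (G/T), 6 (G/C), 10 (C/G), 11 (C/T).
p = 4/20 = 0.200000.
d = −0.75 · ln(1 − (4/3)·0.200000) = −0.75 · ln(0.733333) = −0.75 · (-0.310155) = 0.2326.

0.2326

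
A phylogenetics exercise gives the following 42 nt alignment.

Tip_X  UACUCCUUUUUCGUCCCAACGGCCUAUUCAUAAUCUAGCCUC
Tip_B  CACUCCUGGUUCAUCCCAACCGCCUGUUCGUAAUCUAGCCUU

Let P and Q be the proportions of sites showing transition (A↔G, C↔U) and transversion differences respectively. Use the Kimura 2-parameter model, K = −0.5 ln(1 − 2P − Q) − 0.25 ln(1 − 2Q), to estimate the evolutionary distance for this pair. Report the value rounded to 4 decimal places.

0.2237

Differing sites — 1:U/C (Ti); 8:U/G (Tv); 9:U/G (Tv); 13:G/A (Ti); 21:G/C (Tv); 26:A/G (Ti); 30:A/G (Ti); 42:C/U (Ti).
Of the 8 differences, 5 transitions and 3 transversions over 42 sites: P = 5/42 = 0.119048, Q = 3/42 = 0.071429.
d = −0.5·ln(0.690475) − 0.25·ln(0.857142) = −0.5·(-0.370376) − 0.25·(-0.154152) = 0.2237.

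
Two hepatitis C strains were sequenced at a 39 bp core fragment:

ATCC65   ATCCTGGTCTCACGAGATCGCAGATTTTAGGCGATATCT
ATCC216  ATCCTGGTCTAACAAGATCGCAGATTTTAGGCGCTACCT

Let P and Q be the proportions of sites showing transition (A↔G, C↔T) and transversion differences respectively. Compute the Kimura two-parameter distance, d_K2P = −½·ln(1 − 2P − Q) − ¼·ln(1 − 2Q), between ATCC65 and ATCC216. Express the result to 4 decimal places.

Mismatches occur at site 11 (C→A, transversion), site 14 (G→A, transition), site 34 (A→C, transversion), site 37 (T→C, transition).
Of the 4 differences, 2 transitions and 2 transversions over 39 sites: P = 2/39 = 0.051282, Q = 2/39 = 0.051282.
d = −0.5·ln(0.846154) − 0.25·ln(0.897436) = −0.5·(-0.167054) − 0.25·(-0.108213) = 0.1106.

0.1106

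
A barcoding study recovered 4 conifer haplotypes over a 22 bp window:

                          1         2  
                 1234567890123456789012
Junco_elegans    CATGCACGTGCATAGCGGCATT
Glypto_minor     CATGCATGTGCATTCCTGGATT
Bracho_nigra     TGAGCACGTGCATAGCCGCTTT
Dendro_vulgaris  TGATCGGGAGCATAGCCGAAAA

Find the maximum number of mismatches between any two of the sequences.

Pairwise Hamming distances:
  Junco_elegans vs Glypto_minor: 5
  Junco_elegans vs Bracho_nigra: 5
  Junco_elegans vs Dendro_vulgaris: 11
  Glypto_minor vs Bracho_nigra: 9
  Glypto_minor vs Dendro_vulgaris: 13
  Bracho_nigra vs Dendro_vulgaris: 8
The largest is 13, between Glypto_minor and Dendro_vulgaris.

13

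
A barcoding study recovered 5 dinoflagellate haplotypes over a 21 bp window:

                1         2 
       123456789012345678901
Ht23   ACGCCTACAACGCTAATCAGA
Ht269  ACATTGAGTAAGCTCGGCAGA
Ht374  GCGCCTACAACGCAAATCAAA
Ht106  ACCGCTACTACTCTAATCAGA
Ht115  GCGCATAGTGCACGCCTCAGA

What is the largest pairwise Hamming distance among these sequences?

Pairwise Hamming distances:
  Ht23 vs Ht269: 10
  Ht23 vs Ht374: 3
  Ht23 vs Ht106: 4
  Ht23 vs Ht115: 9
  Ht269 vs Ht374: 13
  Ht269 vs Ht106: 10
  Ht269 vs Ht115: 11
  Ht374 vs Ht106: 7
  Ht374 vs Ht115: 9
  Ht106 vs Ht115: 10
The largest is 13, between Ht269 and Ht374.

13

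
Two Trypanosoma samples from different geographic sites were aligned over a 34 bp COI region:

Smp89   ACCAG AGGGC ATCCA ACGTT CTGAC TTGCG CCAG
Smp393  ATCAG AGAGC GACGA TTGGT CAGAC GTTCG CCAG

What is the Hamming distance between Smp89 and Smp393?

11

Differing sites — 2:C/T; 8:G/A; 11:A/G; 12:T/A; 14:C/G; 16:A/T; 17:C/T; 19:T/G; 22:T/A; 26:T/G; 28:G/T.
That gives 11 mismatches out of 34 aligned sites, so the Hamming distance is 11.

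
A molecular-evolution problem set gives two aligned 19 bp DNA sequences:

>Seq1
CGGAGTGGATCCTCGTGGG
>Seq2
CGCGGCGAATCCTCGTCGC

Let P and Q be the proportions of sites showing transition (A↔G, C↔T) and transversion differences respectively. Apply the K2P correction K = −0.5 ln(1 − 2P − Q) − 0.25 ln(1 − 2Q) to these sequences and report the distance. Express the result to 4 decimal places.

Differing sites — 3:G/C (Tv); 4:A/G (Ti); 6:T/C (Ti); 8:G/A (Ti); 17:G/C (Tv); 19:G/C (Tv).
Of the 6 differences, 3 transitions and 3 transversions over 19 sites: P = 3/19 = 0.157895, Q = 3/19 = 0.157895.
d = −0.5·ln(0.526315) − 0.25·ln(0.684210) = −0.5·(-0.641855) − 0.25·(-0.379490) = 0.4158.

0.4158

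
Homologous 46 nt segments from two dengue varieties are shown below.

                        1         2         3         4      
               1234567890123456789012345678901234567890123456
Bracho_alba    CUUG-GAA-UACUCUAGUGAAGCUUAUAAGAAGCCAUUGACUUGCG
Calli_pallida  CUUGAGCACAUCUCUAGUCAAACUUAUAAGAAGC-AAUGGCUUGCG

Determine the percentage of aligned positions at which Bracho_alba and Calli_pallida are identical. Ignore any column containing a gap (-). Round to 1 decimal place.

83.7%

Excluding the 3 gap columns leaves 43 comparable sites.
Mismatches occur at site 7 (A/C), site 10 (U/A), site 11 (A/U), site 19 (G/C), site 22 (G/A), site 37 (U/A), site 40 (A/G).
36 of the 43 comparable sites match, so the percent identity is 36/43 × 100 = 83.7%.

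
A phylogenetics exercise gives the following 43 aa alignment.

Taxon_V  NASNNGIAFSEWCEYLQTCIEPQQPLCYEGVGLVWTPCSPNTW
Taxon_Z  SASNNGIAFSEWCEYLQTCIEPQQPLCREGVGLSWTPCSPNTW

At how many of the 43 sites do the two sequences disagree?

Mismatches occur at site 1 (N↔S), site 28 (Y↔R), site 34 (V↔S).
That gives 3 mismatches out of 43 aligned sites, so the Hamming distance is 3.

3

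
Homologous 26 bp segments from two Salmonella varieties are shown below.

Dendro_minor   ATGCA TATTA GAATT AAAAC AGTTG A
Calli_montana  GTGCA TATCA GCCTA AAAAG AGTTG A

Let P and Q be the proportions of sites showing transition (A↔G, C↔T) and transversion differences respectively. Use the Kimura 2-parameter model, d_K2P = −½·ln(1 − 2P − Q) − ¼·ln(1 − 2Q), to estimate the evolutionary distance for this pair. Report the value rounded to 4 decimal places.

The sequences differ at positions 1 (A/G, transition), 9 (T/C, transition), 12 (A/C, transversion), 13 (A/C, transversion), 15 (T/A, transversion), 20 (C/G, transversion).
Of the 6 differences, 2 transitions and 4 transversions over 26 sites: P = 2/26 = 0.076923, Q = 4/26 = 0.153846.
d = −0.5·ln(0.692308) − 0.25·ln(0.692308) = −0.5·(-0.367724) − 0.25·(-0.367724) = 0.2758.

0.2758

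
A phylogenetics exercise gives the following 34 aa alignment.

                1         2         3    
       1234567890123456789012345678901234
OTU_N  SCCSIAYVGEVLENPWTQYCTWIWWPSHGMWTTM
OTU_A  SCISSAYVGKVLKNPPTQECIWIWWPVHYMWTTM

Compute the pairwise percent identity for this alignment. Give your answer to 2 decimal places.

The sequences differ at positions 3 (C/I), 5 (I/S), 10 (E/K), 13 (E/K), 16 (W/P), 19 (Y/E), 21 (T/I), 27 (S/V), 29 (G/Y).
25 of the 34 sites match, so the percent identity is 25/34 × 100 = 73.53%.

73.53%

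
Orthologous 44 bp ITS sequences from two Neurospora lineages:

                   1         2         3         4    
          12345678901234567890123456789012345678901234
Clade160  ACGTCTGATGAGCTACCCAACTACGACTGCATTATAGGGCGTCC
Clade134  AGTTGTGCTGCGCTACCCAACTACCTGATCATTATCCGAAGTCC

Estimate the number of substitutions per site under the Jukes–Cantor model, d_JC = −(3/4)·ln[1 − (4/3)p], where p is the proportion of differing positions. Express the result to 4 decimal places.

The sequences differ at positions 2 (C/G), 3 (G/T), 5 (C/G), 8 (A/C), 11 (A/C), 25 (G/C), 26 (A/T), 27 (C/G), 28 (T/A), 29 (G/T), 36 (A/C), 37 (G/C), 39 (G/A), 40 (C/A).
p = 14/44 = 0.318182.
d = −0.75 · ln(1 − (4/3)·0.318182) = −0.75 · ln(0.575757) = −0.75 · (-0.552070) = 0.4141.

0.4141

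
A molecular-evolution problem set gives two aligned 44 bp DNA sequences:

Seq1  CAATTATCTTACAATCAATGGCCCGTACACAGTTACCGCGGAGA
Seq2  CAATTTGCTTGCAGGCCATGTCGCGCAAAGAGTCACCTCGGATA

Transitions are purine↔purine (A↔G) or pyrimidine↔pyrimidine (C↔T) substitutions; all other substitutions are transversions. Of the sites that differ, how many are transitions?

4

Mismatches occur at site 6 (A/T, transversion), site 7 (T/G, transversion), site 11 (A/G, transition), site 14 (A/G, transition), site 15 (T/G, transversion), site 17 (A/C, transversion), site 21 (G/T, transversion), site 23 (C/G, transversion), site 26 (T/C, transition), site 28 (C/A, transversion), site 30 (C/G, transversion), site 34 (T/C, transition), site 38 (G/T, transversion), site 43 (G/T, transversion).
Of the 14 differences, 4 transitions and 10 transversions, so the answer is 4.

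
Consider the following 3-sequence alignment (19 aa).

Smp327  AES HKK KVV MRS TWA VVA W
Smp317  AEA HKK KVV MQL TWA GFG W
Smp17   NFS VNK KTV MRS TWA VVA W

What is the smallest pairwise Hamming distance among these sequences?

Pairwise Hamming distances:
  Smp327 vs Smp317: 6
  Smp327 vs Smp17: 5
  Smp317 vs Smp17: 11
The smallest is 5, between Smp327 and Smp17.

5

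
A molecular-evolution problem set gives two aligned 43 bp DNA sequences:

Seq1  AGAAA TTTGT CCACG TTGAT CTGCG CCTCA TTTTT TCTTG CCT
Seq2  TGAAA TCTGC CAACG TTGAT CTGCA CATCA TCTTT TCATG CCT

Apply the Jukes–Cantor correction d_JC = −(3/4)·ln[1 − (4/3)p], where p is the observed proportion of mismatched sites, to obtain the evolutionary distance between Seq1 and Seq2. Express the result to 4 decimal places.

The sequences differ at positions 1 (A/T), 7 (T/C), 10 (T/C), 12 (C/A), 25 (G/A), 27 (C/A), 32 (T/C), 38 (T/A).
p = 8/43 = 0.186047.
d = −0.75 · ln(1 − (4/3)·0.186047) = −0.75 · ln(0.751937) = −0.75 · (-0.285103) = 0.2138.

0.2138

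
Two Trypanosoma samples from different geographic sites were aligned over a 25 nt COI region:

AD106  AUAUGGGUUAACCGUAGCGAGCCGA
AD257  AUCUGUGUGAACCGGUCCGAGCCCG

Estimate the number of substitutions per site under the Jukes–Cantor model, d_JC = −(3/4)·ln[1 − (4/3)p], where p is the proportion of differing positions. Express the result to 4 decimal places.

0.4172

The sequences differ at positions 3 (A/C), 6 (G/U), 9 (U/G), 15 (U/G), 16 (A/U), 17 (G/C), 24 (G/C), 25 (A/G).
p = 8/25 = 0.320000.
d = −0.75 · ln(1 − (4/3)·0.320000) = −0.75 · ln(0.573333) = −0.75 · (-0.556289) = 0.4172.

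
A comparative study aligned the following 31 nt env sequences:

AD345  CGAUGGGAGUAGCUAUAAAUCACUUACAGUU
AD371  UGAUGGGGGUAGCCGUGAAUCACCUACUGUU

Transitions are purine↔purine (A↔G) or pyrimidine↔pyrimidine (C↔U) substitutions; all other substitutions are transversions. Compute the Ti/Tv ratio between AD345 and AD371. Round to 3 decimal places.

6.000

The sequences differ at positions 1 (C/U, transition), 8 (A/G, transition), 14 (U/C, transition), 15 (A/G, transition), 17 (A/G, transition), 24 (U/C, transition), 28 (A/U, transversion).
Of the 7 differences, 6 transitions and 1 transversion, so Ti/Tv = 6/1 = 6.000.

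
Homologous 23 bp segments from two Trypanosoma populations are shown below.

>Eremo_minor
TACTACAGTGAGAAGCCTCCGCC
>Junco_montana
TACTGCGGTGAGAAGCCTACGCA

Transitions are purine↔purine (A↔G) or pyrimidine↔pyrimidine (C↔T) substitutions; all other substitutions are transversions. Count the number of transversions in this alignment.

Mismatches occur at site 5 (A↔G, transition), site 7 (A↔G, transition), site 19 (C↔A, transversion), site 23 (C↔A, transversion).
Of the 4 differences, 2 transitions and 2 transversions, so the answer is 2.

2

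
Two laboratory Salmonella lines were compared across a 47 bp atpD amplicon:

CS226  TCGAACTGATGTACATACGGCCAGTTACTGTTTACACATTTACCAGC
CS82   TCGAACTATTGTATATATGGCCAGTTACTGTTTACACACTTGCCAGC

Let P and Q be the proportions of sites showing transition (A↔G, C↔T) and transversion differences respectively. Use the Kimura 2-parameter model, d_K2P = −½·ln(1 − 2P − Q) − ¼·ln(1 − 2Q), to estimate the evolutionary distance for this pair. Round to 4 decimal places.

0.1442

Differing sites — 8:G/A (Ti); 9:A/T (Tv); 14:C/T (Ti); 18:C/T (Ti); 39:T/C (Ti); 42:A/G (Ti).
Of the 6 differences, 5 transitions and 1 transversion over 47 sites: P = 5/47 = 0.106383, Q = 1/47 = 0.021277.
d = −0.5·ln(0.765957) − 0.25·ln(0.957446) = −0.5·(-0.266629) − 0.25·(-0.043486) = 0.1442.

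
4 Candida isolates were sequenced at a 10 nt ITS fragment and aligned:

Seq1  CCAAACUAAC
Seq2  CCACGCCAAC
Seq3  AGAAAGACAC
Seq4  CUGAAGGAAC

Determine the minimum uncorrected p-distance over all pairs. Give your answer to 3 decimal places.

Pairwise Hamming distances:
  Seq1 vs Seq2: 3
  Seq1 vs Seq3: 5
  Seq1 vs Seq4: 4
  Seq2 vs Seq3: 7
  Seq2 vs Seq4: 6
  Seq3 vs Seq4: 5
The smallest is 3 mismatches, between Seq1 and Seq2; p = 3/10 = 0.300.

0.300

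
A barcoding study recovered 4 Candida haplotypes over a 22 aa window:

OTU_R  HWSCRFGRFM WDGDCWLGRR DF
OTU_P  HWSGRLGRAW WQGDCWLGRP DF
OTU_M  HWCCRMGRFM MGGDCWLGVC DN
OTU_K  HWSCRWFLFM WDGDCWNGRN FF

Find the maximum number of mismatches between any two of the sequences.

Pairwise Hamming distances:
  OTU_R vs OTU_P: 6
  OTU_R vs OTU_M: 7
  OTU_R vs OTU_K: 6
  OTU_P vs OTU_M: 10
  OTU_P vs OTU_K: 10
  OTU_M vs OTU_K: 11
The largest is 11, between OTU_M and OTU_K.

11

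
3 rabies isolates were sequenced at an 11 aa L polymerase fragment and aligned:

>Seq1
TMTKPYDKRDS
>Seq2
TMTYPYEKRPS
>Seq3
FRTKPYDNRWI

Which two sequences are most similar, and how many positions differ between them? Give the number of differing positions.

Pairwise Hamming distances:
  Seq1 vs Seq2: 3
  Seq1 vs Seq3: 5
  Seq2 vs Seq3: 7
The smallest is 3, between Seq1 and Seq2.

3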